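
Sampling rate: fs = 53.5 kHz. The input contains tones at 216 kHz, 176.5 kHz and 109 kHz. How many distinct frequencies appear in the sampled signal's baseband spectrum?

2

fs/2 = 26.75 kHz.
216 kHz mod fs = 2 kHz.
2 kHz ≤ fs/2 = 26.75 kHz, appears at 2 kHz.
176.5 kHz mod fs = 16 kHz.
16 kHz ≤ fs/2 = 26.75 kHz, appears at 16 kHz.
109 kHz mod fs = 2 kHz.
2 kHz ≤ fs/2 = 26.75 kHz, appears at 2 kHz.
Distinct values: {2 kHz, 16 kHz} → 2.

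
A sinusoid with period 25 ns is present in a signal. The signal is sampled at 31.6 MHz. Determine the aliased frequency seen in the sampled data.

8.4 MHz

T = 25 ns → f = 1/T = 40 MHz.
40 MHz mod fs = 8.4 MHz.
8.4 MHz ≤ fs/2 = 15.8 MHz, appears at 8.4 MHz.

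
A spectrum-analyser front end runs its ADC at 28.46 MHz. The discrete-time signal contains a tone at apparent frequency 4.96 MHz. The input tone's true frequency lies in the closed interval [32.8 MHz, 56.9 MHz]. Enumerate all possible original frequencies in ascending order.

Frequencies that alias to 4.96 MHz are k·fs ± 4.96 MHz for integer k ≥ 0.
k=0: 4.96 MHz.
k=1: 23.5 MHz, 33.42 MHz.
k=2: 51.96 MHz, 61.88 MHz.
k=3: 80.42 MHz, 90.34 MHz.
Within [32.8 MHz, 56.9 MHz]: 33.42 MHz, 51.96 MHz.

33.42 MHz, 51.96 MHz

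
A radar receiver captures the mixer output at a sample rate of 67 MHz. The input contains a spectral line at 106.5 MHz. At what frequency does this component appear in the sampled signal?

106.5 MHz mod fs = 39.5 MHz.
39.5 MHz > fs/2 = 33.5 MHz, folds to fs − 39.5 MHz = 27.5 MHz.

27.5 MHz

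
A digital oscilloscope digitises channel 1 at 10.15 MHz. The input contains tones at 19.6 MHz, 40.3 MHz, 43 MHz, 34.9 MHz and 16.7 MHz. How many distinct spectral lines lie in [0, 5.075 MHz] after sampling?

5

fs/2 = 5.075 MHz.
19.6 MHz mod fs = 9.45 MHz.
9.45 MHz > fs/2 = 5.075 MHz, folds to fs − 9.45 MHz = 0.7 MHz.
40.3 MHz mod fs = 9.85 MHz.
9.85 MHz > fs/2 = 5.075 MHz, folds to fs − 9.85 MHz = 0.3 MHz.
43 MHz mod fs = 2.4 MHz.
2.4 MHz ≤ fs/2 = 5.075 MHz, appears at 2.4 MHz.
34.9 MHz mod fs = 4.45 MHz.
4.45 MHz ≤ fs/2 = 5.075 MHz, appears at 4.45 MHz.
16.7 MHz mod fs = 6.55 MHz.
6.55 MHz > fs/2 = 5.075 MHz, folds to fs − 6.55 MHz = 3.6 MHz.
Distinct values: {0.3 MHz, 0.7 MHz, 2.4 MHz, 3.6 MHz, 4.45 MHz} → 5.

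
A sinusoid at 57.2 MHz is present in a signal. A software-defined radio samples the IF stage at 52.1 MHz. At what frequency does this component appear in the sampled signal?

5.1 MHz

57.2 MHz mod fs = 5.1 MHz.
5.1 MHz ≤ fs/2 = 26.05 MHz, appears at 5.1 MHz.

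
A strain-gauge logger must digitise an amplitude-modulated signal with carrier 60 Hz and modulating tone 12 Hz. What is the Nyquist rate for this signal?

AM sidebands sit at fc ± fm = 48 Hz and 72 Hz.
Highest-frequency component: 72 Hz.
Nyquist rate = 2 × 72 Hz = 144 Hz.

144 Hz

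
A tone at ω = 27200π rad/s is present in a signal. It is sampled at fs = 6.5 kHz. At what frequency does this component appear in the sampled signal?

0.6 kHz

ω = 27200π rad/s → f = ω/(2π) = 13600 Hz = 13.6 kHz.
13.6 kHz mod fs = 0.6 kHz.
0.6 kHz ≤ fs/2 = 3.25 kHz, appears at 0.6 kHz.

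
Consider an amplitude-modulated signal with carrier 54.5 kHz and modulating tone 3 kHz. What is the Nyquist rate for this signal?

AM sidebands sit at fc ± fm = 51.5 kHz and 57.5 kHz.
Highest-frequency component: 57.5 kHz.
Nyquist rate = 2 × 57.5 kHz = 115 kHz.

115 kHz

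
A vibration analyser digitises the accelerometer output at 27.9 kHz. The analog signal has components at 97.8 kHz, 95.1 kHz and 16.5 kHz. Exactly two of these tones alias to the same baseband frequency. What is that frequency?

fs/2 = 13.95 kHz.
97.8 kHz mod fs = 14.1 kHz.
14.1 kHz > fs/2 = 13.95 kHz, folds to fs − 14.1 kHz = 13.8 kHz.
95.1 kHz mod fs = 11.4 kHz.
11.4 kHz ≤ fs/2 = 13.95 kHz, appears at 11.4 kHz.
16.5 kHz > fs/2 = 13.95 kHz, folds to fs − 16.5 kHz = 11.4 kHz.
16.5 kHz and 95.1 kHz both map to 11.4 kHz.

11.4 kHz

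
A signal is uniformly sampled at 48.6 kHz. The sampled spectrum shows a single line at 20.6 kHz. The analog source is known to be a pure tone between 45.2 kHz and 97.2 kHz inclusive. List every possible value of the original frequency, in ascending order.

Frequencies that alias to 20.6 kHz are k·fs ± 20.6 kHz for integer k ≥ 0.
k=0: 20.6 kHz.
k=1: 28 kHz, 69.2 kHz.
k=2: 76.6 kHz, 117.8 kHz.
k=3: 125.2 kHz, 166.4 kHz.
Within [45.2 kHz, 97.2 kHz]: 69.2 kHz, 76.6 kHz.

69.2 kHz, 76.6 kHz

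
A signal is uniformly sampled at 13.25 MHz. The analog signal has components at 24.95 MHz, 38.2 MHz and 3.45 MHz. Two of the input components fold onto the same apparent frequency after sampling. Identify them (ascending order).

24.95 MHz, 38.2 MHz

fs/2 = 6.625 MHz.
24.95 MHz mod fs = 11.7 MHz.
11.7 MHz > fs/2 = 6.625 MHz, folds to fs − 11.7 MHz = 1.55 MHz.
38.2 MHz mod fs = 11.7 MHz.
11.7 MHz > fs/2 = 6.625 MHz, folds to fs − 11.7 MHz = 1.55 MHz.
3.45 MHz ≤ fs/2 = 6.625 MHz, passes unchanged.
24.95 MHz and 38.2 MHz both map to 1.55 MHz.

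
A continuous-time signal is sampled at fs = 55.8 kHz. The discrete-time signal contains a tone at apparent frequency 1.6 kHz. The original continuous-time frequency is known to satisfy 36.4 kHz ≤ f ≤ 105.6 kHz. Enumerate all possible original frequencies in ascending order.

Frequencies that alias to 1.6 kHz are k·fs ± 1.6 kHz for integer k ≥ 0.
k=0: 1.6 kHz.
k=1: 54.2 kHz, 57.4 kHz.
k=2: 110 kHz, 113.2 kHz.
Within [36.4 kHz, 105.6 kHz]: 54.2 kHz, 57.4 kHz.

54.2 kHz, 57.4 kHz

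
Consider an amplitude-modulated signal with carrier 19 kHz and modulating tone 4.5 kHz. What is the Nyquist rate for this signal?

AM sidebands sit at fc ± fm = 14.5 kHz and 23.5 kHz.
Highest-frequency component: 23.5 kHz.
Nyquist rate = 2 × 23.5 kHz = 47 kHz.

47 kHz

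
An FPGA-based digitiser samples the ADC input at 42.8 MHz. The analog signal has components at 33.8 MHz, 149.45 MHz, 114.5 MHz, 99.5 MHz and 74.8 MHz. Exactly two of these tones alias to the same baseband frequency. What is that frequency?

fs/2 = 21.4 MHz.
33.8 MHz > fs/2 = 21.4 MHz, folds to fs − 33.8 MHz = 9 MHz.
149.45 MHz mod fs = 21.05 MHz.
21.05 MHz ≤ fs/2 = 21.4 MHz, appears at 21.05 MHz.
114.5 MHz mod fs = 28.9 MHz.
28.9 MHz > fs/2 = 21.4 MHz, folds to fs − 28.9 MHz = 13.9 MHz.
99.5 MHz mod fs = 13.9 MHz.
13.9 MHz ≤ fs/2 = 21.4 MHz, appears at 13.9 MHz.
74.8 MHz mod fs = 32 MHz.
32 MHz > fs/2 = 21.4 MHz, folds to fs − 32 MHz = 10.8 MHz.
99.5 MHz and 114.5 MHz both map to 13.9 MHz.

13.9 MHz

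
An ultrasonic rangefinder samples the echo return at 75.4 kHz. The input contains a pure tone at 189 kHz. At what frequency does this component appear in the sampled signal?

37.2 kHz

189 kHz mod fs = 38.2 kHz.
38.2 kHz > fs/2 = 37.7 kHz, folds to fs − 38.2 kHz = 37.2 kHz.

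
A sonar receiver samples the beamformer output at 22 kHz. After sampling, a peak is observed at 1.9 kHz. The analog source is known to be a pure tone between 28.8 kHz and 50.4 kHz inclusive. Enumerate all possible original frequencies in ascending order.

42.1 kHz, 45.9 kHz

Frequencies that alias to 1.9 kHz are k·fs ± 1.9 kHz for integer k ≥ 0.
k=0: 1.9 kHz.
k=1: 20.1 kHz, 23.9 kHz.
k=2: 42.1 kHz, 45.9 kHz.
k=3: 64.1 kHz, 67.9 kHz.
Within [28.8 kHz, 50.4 kHz]: 42.1 kHz, 45.9 kHz.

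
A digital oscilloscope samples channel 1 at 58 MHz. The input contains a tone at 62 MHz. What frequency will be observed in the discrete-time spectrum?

4 MHz

62 MHz mod fs = 4 MHz.
4 MHz ≤ fs/2 = 29 MHz, appears at 4 MHz.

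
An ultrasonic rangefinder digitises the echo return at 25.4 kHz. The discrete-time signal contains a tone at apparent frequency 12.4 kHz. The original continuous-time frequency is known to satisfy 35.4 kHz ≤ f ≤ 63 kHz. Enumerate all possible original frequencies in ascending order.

37.8 kHz, 38.4 kHz

Frequencies that alias to 12.4 kHz are k·fs ± 12.4 kHz for integer k ≥ 0.
k=0: 12.4 kHz.
k=1: 13 kHz, 37.8 kHz.
k=2: 38.4 kHz, 63.2 kHz.
k=3: 63.8 kHz, 88.6 kHz.
Within [35.4 kHz, 63 kHz]: 37.8 kHz, 38.4 kHz.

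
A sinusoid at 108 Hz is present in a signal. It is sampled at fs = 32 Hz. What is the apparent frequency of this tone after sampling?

108 Hz mod fs = 12 Hz.
12 Hz ≤ fs/2 = 16 Hz, appears at 12 Hz.

12 Hz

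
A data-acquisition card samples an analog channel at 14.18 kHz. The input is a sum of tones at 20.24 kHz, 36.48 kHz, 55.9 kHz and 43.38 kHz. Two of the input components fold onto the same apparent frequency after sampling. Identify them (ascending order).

20.24 kHz, 36.48 kHz

fs/2 = 7.09 kHz.
20.24 kHz mod fs = 6.06 kHz.
6.06 kHz ≤ fs/2 = 7.09 kHz, appears at 6.06 kHz.
36.48 kHz mod fs = 8.12 kHz.
8.12 kHz > fs/2 = 7.09 kHz, folds to fs − 8.12 kHz = 6.06 kHz.
55.9 kHz mod fs = 13.36 kHz.
13.36 kHz > fs/2 = 7.09 kHz, folds to fs − 13.36 kHz = 0.82 kHz.
43.38 kHz mod fs = 0.84 kHz.
0.84 kHz ≤ fs/2 = 7.09 kHz, appears at 0.84 kHz.
20.24 kHz and 36.48 kHz both map to 6.06 kHz.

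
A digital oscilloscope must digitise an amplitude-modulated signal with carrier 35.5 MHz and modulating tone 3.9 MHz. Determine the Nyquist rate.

AM sidebands sit at fc ± fm = 31.6 MHz and 39.4 MHz.
Highest-frequency component: 39.4 MHz.
Nyquist rate = 2 × 39.4 MHz = 78.8 MHz.

78.8 MHz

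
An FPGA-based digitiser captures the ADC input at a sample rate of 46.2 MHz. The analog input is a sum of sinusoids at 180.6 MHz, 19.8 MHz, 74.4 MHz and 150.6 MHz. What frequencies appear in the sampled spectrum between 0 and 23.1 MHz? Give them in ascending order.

4.2 MHz, 12 MHz, 18 MHz, 19.8 MHz

fs/2 = 23.1 MHz.
180.6 MHz mod fs = 42 MHz.
42 MHz > fs/2 = 23.1 MHz, folds to fs − 42 MHz = 4.2 MHz.
19.8 MHz ≤ fs/2 = 23.1 MHz, passes unchanged.
74.4 MHz mod fs = 28.2 MHz.
28.2 MHz > fs/2 = 23.1 MHz, folds to fs − 28.2 MHz = 18 MHz.
150.6 MHz mod fs = 12 MHz.
12 MHz ≤ fs/2 = 23.1 MHz, appears at 12 MHz.
Distinct values: {4.2 MHz, 12 MHz, 18 MHz, 19.8 MHz}.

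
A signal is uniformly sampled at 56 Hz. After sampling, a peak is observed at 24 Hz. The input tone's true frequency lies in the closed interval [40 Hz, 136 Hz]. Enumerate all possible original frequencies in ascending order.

Frequencies that alias to 24 Hz are k·fs ± 24 Hz for integer k ≥ 0.
k=0: 24 Hz.
k=1: 32 Hz, 80 Hz.
k=2: 88 Hz, 136 Hz.
k=3: 144 Hz, 192 Hz.
Within [40 Hz, 136 Hz]: 80 Hz, 88 Hz, 136 Hz.

80 Hz, 88 Hz, 136 Hz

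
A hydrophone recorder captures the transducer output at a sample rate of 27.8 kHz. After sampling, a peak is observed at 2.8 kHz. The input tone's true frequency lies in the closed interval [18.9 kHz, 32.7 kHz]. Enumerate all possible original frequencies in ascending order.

25 kHz, 30.6 kHz

Frequencies that alias to 2.8 kHz are k·fs ± 2.8 kHz for integer k ≥ 0.
k=0: 2.8 kHz.
k=1: 25 kHz, 30.6 kHz.
k=2: 52.8 kHz, 58.4 kHz.
Within [18.9 kHz, 32.7 kHz]: 25 kHz, 30.6 kHz.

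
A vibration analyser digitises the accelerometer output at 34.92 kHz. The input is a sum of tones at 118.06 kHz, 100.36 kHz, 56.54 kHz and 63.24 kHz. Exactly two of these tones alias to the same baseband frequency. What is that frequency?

fs/2 = 17.46 kHz.
118.06 kHz mod fs = 13.3 kHz.
13.3 kHz ≤ fs/2 = 17.46 kHz, appears at 13.3 kHz.
100.36 kHz mod fs = 30.52 kHz.
30.52 kHz > fs/2 = 17.46 kHz, folds to fs − 30.52 kHz = 4.4 kHz.
56.54 kHz mod fs = 21.62 kHz.
21.62 kHz > fs/2 = 17.46 kHz, folds to fs − 21.62 kHz = 13.3 kHz.
63.24 kHz mod fs = 28.32 kHz.
28.32 kHz > fs/2 = 17.46 kHz, folds to fs − 28.32 kHz = 6.6 kHz.
56.54 kHz and 118.06 kHz both map to 13.3 kHz.

13.3 kHz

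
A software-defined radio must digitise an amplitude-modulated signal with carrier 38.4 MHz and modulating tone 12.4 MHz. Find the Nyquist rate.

AM sidebands sit at fc ± fm = 26 MHz and 50.8 MHz.
Highest-frequency component: 50.8 MHz.
Nyquist rate = 2 × 50.8 MHz = 101.6 MHz.

101.6 MHz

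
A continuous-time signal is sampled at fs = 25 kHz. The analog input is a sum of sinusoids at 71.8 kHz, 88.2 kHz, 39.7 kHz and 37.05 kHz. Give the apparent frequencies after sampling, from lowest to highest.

3.2 kHz, 10.3 kHz, 11.8 kHz, 12.05 kHz

fs/2 = 12.5 kHz.
71.8 kHz mod fs = 21.8 kHz.
21.8 kHz > fs/2 = 12.5 kHz, folds to fs − 21.8 kHz = 3.2 kHz.
88.2 kHz mod fs = 13.2 kHz.
13.2 kHz > fs/2 = 12.5 kHz, folds to fs − 13.2 kHz = 11.8 kHz.
39.7 kHz mod fs = 14.7 kHz.
14.7 kHz > fs/2 = 12.5 kHz, folds to fs − 14.7 kHz = 10.3 kHz.
37.05 kHz mod fs = 12.05 kHz.
12.05 kHz ≤ fs/2 = 12.5 kHz, appears at 12.05 kHz.
Distinct values: {3.2 kHz, 10.3 kHz, 11.8 kHz, 12.05 kHz}.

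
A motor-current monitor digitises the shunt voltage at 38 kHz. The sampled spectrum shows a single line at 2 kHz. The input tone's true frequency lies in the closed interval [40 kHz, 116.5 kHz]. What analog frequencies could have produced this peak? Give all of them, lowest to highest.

40 kHz, 74 kHz, 78 kHz, 112 kHz, 116 kHz

Frequencies that alias to 2 kHz are k·fs ± 2 kHz for integer k ≥ 0.
k=0: 2 kHz.
k=1: 36 kHz, 40 kHz.
k=2: 74 kHz, 78 kHz.
k=3: 112 kHz, 116 kHz.
k=4: 150 kHz, 154 kHz.
Within [40 kHz, 116.5 kHz]: 40 kHz, 74 kHz, 78 kHz, 112 kHz, 116 kHz.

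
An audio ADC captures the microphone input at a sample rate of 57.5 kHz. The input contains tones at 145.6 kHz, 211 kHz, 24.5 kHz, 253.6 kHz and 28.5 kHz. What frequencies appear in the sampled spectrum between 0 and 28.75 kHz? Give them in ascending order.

19 kHz, 23.6 kHz, 24.5 kHz, 26.9 kHz, 28.5 kHz

fs/2 = 28.75 kHz.
145.6 kHz mod fs = 30.6 kHz.
30.6 kHz > fs/2 = 28.75 kHz, folds to fs − 30.6 kHz = 26.9 kHz.
211 kHz mod fs = 38.5 kHz.
38.5 kHz > fs/2 = 28.75 kHz, folds to fs − 38.5 kHz = 19 kHz.
24.5 kHz ≤ fs/2 = 28.75 kHz, passes unchanged.
253.6 kHz mod fs = 23.6 kHz.
23.6 kHz ≤ fs/2 = 28.75 kHz, appears at 23.6 kHz.
28.5 kHz ≤ fs/2 = 28.75 kHz, passes unchanged.
Distinct values: {19 kHz, 23.6 kHz, 24.5 kHz, 26.9 kHz, 28.5 kHz}.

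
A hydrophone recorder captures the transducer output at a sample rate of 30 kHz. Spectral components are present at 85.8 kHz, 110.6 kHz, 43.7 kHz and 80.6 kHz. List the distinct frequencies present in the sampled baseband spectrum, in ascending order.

fs/2 = 15 kHz.
85.8 kHz mod fs = 25.8 kHz.
25.8 kHz > fs/2 = 15 kHz, folds to fs − 25.8 kHz = 4.2 kHz.
110.6 kHz mod fs = 20.6 kHz.
20.6 kHz > fs/2 = 15 kHz, folds to fs − 20.6 kHz = 9.4 kHz.
43.7 kHz mod fs = 13.7 kHz.
13.7 kHz ≤ fs/2 = 15 kHz, appears at 13.7 kHz.
80.6 kHz mod fs = 20.6 kHz.
20.6 kHz > fs/2 = 15 kHz, folds to fs − 20.6 kHz = 9.4 kHz.
Distinct values: {4.2 kHz, 9.4 kHz, 13.7 kHz}.

4.2 kHz, 9.4 kHz, 13.7 kHz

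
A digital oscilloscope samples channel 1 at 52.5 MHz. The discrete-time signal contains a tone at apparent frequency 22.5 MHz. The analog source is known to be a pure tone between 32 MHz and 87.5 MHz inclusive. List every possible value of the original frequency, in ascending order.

75 MHz, 82.5 MHz

Frequencies that alias to 22.5 MHz are k·fs ± 22.5 MHz for integer k ≥ 0.
k=0: 22.5 MHz.
k=1: 30 MHz, 75 MHz.
k=2: 82.5 MHz, 127.5 MHz.
k=3: 135 MHz, 180 MHz.
Within [32 MHz, 87.5 MHz]: 75 MHz, 82.5 MHz.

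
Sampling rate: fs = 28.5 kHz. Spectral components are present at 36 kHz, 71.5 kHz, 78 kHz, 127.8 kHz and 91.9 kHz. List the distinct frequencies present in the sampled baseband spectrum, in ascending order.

6.4 kHz, 7.5 kHz, 13.8 kHz, 14 kHz

fs/2 = 14.25 kHz.
36 kHz mod fs = 7.5 kHz.
7.5 kHz ≤ fs/2 = 14.25 kHz, appears at 7.5 kHz.
71.5 kHz mod fs = 14.5 kHz.
14.5 kHz > fs/2 = 14.25 kHz, folds to fs − 14.5 kHz = 14 kHz.
78 kHz mod fs = 21 kHz.
21 kHz > fs/2 = 14.25 kHz, folds to fs − 21 kHz = 7.5 kHz.
127.8 kHz mod fs = 13.8 kHz.
13.8 kHz ≤ fs/2 = 14.25 kHz, appears at 13.8 kHz.
91.9 kHz mod fs = 6.4 kHz.
6.4 kHz ≤ fs/2 = 14.25 kHz, appears at 6.4 kHz.
Distinct values: {6.4 kHz, 7.5 kHz, 13.8 kHz, 14 kHz}.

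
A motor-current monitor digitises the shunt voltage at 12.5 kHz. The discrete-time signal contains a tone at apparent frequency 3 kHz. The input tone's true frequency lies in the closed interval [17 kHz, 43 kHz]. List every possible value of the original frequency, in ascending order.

22 kHz, 28 kHz, 34.5 kHz, 40.5 kHz

Frequencies that alias to 3 kHz are k·fs ± 3 kHz for integer k ≥ 0.
k=0: 3 kHz.
k=1: 9.5 kHz, 15.5 kHz.
k=2: 22 kHz, 28 kHz.
k=3: 34.5 kHz, 40.5 kHz.
k=4: 47 kHz, 53 kHz.
Within [17 kHz, 43 kHz]: 22 kHz, 28 kHz, 34.5 kHz, 40.5 kHz.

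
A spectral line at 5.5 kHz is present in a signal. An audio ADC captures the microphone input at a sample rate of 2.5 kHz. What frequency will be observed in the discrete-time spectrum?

0.5 kHz

5.5 kHz mod fs = 0.5 kHz.
0.5 kHz ≤ fs/2 = 1.25 kHz, appears at 0.5 kHz.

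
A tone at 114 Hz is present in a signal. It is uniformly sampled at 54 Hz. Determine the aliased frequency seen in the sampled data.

114 Hz mod fs = 6 Hz.
6 Hz ≤ fs/2 = 27 Hz, appears at 6 Hz.

6 Hz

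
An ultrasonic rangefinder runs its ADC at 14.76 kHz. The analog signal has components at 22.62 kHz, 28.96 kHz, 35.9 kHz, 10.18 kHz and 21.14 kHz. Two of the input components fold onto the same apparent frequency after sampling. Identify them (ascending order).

fs/2 = 7.38 kHz.
22.62 kHz mod fs = 7.86 kHz.
7.86 kHz > fs/2 = 7.38 kHz, folds to fs − 7.86 kHz = 6.9 kHz.
28.96 kHz mod fs = 14.2 kHz.
14.2 kHz > fs/2 = 7.38 kHz, folds to fs − 14.2 kHz = 0.56 kHz.
35.9 kHz mod fs = 6.38 kHz.
6.38 kHz ≤ fs/2 = 7.38 kHz, appears at 6.38 kHz.
10.18 kHz > fs/2 = 7.38 kHz, folds to fs − 10.18 kHz = 4.58 kHz.
21.14 kHz mod fs = 6.38 kHz.
6.38 kHz ≤ fs/2 = 7.38 kHz, appears at 6.38 kHz.
21.14 kHz and 35.9 kHz both map to 6.38 kHz.

21.14 kHz, 35.9 kHz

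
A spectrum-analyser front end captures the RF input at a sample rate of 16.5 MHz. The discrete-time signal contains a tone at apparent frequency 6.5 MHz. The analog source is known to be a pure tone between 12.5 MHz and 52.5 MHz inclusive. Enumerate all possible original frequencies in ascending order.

Frequencies that alias to 6.5 MHz are k·fs ± 6.5 MHz for integer k ≥ 0.
k=0: 6.5 MHz.
k=1: 10 MHz, 23 MHz.
k=2: 26.5 MHz, 39.5 MHz.
k=3: 43 MHz, 56 MHz.
k=4: 59.5 MHz, 72.5 MHz.
Within [12.5 MHz, 52.5 MHz]: 23 MHz, 26.5 MHz, 39.5 MHz, 43 MHz.

23 MHz, 26.5 MHz, 39.5 MHz, 43 MHz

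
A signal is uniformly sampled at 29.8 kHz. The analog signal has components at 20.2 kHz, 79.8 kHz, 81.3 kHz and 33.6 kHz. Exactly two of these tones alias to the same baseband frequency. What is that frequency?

fs/2 = 14.9 kHz.
20.2 kHz > fs/2 = 14.9 kHz, folds to fs − 20.2 kHz = 9.6 kHz.
79.8 kHz mod fs = 20.2 kHz.
20.2 kHz > fs/2 = 14.9 kHz, folds to fs − 20.2 kHz = 9.6 kHz.
81.3 kHz mod fs = 21.7 kHz.
21.7 kHz > fs/2 = 14.9 kHz, folds to fs − 21.7 kHz = 8.1 kHz.
33.6 kHz mod fs = 3.8 kHz.
3.8 kHz ≤ fs/2 = 14.9 kHz, appears at 3.8 kHz.
20.2 kHz and 79.8 kHz both map to 9.6 kHz.

9.6 kHz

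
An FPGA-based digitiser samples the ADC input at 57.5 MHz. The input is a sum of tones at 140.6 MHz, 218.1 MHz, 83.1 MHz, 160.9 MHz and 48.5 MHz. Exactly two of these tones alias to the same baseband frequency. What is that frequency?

25.6 MHz

fs/2 = 28.75 MHz.
140.6 MHz mod fs = 25.6 MHz.
25.6 MHz ≤ fs/2 = 28.75 MHz, appears at 25.6 MHz.
218.1 MHz mod fs = 45.6 MHz.
45.6 MHz > fs/2 = 28.75 MHz, folds to fs − 45.6 MHz = 11.9 MHz.
83.1 MHz mod fs = 25.6 MHz.
25.6 MHz ≤ fs/2 = 28.75 MHz, appears at 25.6 MHz.
160.9 MHz mod fs = 45.9 MHz.
45.9 MHz > fs/2 = 28.75 MHz, folds to fs − 45.9 MHz = 11.6 MHz.
48.5 MHz > fs/2 = 28.75 MHz, folds to fs − 48.5 MHz = 9 MHz.
83.1 MHz and 140.6 MHz both map to 25.6 MHz.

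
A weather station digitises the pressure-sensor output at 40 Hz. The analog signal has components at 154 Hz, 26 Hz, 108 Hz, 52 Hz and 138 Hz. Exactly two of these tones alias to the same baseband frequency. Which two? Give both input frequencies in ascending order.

fs/2 = 20 Hz.
154 Hz mod fs = 34 Hz.
34 Hz > fs/2 = 20 Hz, folds to fs − 34 Hz = 6 Hz.
26 Hz > fs/2 = 20 Hz, folds to fs − 26 Hz = 14 Hz.
108 Hz mod fs = 28 Hz.
28 Hz > fs/2 = 20 Hz, folds to fs − 28 Hz = 12 Hz.
52 Hz mod fs = 12 Hz.
12 Hz ≤ fs/2 = 20 Hz, appears at 12 Hz.
138 Hz mod fs = 18 Hz.
18 Hz ≤ fs/2 = 20 Hz, appears at 18 Hz.
52 Hz and 108 Hz both map to 12 Hz.

52 Hz, 108 Hz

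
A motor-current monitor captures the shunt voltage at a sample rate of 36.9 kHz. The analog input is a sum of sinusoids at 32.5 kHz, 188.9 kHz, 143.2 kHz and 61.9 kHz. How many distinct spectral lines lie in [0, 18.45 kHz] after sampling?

2

fs/2 = 18.45 kHz.
32.5 kHz > fs/2 = 18.45 kHz, folds to fs − 32.5 kHz = 4.4 kHz.
188.9 kHz mod fs = 4.4 kHz.
4.4 kHz ≤ fs/2 = 18.45 kHz, appears at 4.4 kHz.
143.2 kHz mod fs = 32.5 kHz.
32.5 kHz > fs/2 = 18.45 kHz, folds to fs − 32.5 kHz = 4.4 kHz.
61.9 kHz mod fs = 25 kHz.
25 kHz > fs/2 = 18.45 kHz, folds to fs − 25 kHz = 11.9 kHz.
Distinct values: {4.4 kHz, 11.9 kHz} → 2.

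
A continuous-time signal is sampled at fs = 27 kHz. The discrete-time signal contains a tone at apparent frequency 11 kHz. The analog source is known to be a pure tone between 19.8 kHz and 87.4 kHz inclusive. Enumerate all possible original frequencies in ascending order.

38 kHz, 43 kHz, 65 kHz, 70 kHz

Frequencies that alias to 11 kHz are k·fs ± 11 kHz for integer k ≥ 0.
k=0: 11 kHz.
k=1: 16 kHz, 38 kHz.
k=2: 43 kHz, 65 kHz.
k=3: 70 kHz, 92 kHz.
k=4: 97 kHz, 119 kHz.
Within [19.8 kHz, 87.4 kHz]: 38 kHz, 43 kHz, 65 kHz, 70 kHz.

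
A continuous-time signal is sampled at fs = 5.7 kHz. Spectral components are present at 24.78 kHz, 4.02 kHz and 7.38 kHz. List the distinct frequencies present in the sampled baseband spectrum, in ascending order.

fs/2 = 2.85 kHz.
24.78 kHz mod fs = 1.98 kHz.
1.98 kHz ≤ fs/2 = 2.85 kHz, appears at 1.98 kHz.
4.02 kHz > fs/2 = 2.85 kHz, folds to fs − 4.02 kHz = 1.68 kHz.
7.38 kHz mod fs = 1.68 kHz.
1.68 kHz ≤ fs/2 = 2.85 kHz, appears at 1.68 kHz.
Distinct values: {1.68 kHz, 1.98 kHz}.

1.68 kHz, 1.98 kHz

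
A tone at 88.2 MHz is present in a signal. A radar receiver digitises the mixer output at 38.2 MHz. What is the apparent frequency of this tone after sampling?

11.8 MHz

88.2 MHz mod fs = 11.8 MHz.
11.8 MHz ≤ fs/2 = 19.1 MHz, appears at 11.8 MHz.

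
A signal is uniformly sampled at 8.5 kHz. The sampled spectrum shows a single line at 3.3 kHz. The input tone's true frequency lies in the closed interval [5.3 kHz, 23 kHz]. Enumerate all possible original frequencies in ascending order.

11.8 kHz, 13.7 kHz, 20.3 kHz, 22.2 kHz

Frequencies that alias to 3.3 kHz are k·fs ± 3.3 kHz for integer k ≥ 0.
k=0: 3.3 kHz.
k=1: 5.2 kHz, 11.8 kHz.
k=2: 13.7 kHz, 20.3 kHz.
k=3: 22.2 kHz, 28.8 kHz.
k=4: 30.7 kHz, 37.3 kHz.
Within [5.3 kHz, 23 kHz]: 11.8 kHz, 13.7 kHz, 20.3 kHz, 22.2 kHz.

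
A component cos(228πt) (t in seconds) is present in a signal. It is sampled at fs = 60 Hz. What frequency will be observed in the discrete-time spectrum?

6 Hz

ω = 228π rad/s → f = ω/(2π) = 114 Hz.
114 Hz mod fs = 54 Hz.
54 Hz > fs/2 = 30 Hz, folds to fs − 54 Hz = 6 Hz.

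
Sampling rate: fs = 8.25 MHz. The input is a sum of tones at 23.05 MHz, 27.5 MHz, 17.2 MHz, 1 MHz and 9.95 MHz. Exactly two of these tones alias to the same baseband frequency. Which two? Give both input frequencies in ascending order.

9.95 MHz, 23.05 MHz

fs/2 = 4.125 MHz.
23.05 MHz mod fs = 6.55 MHz.
6.55 MHz > fs/2 = 4.125 MHz, folds to fs − 6.55 MHz = 1.7 MHz.
27.5 MHz mod fs = 2.75 MHz.
2.75 MHz ≤ fs/2 = 4.125 MHz, appears at 2.75 MHz.
17.2 MHz mod fs = 0.7 MHz.
0.7 MHz ≤ fs/2 = 4.125 MHz, appears at 0.7 MHz.
1 MHz ≤ fs/2 = 4.125 MHz, passes unchanged.
9.95 MHz mod fs = 1.7 MHz.
1.7 MHz ≤ fs/2 = 4.125 MHz, appears at 1.7 MHz.
9.95 MHz and 23.05 MHz both map to 1.7 MHz.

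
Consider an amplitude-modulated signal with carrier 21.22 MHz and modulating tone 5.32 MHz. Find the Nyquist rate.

53.08 MHz

AM sidebands sit at fc ± fm = 15.9 MHz and 26.54 MHz.
Highest-frequency component: 26.54 MHz.
Nyquist rate = 2 × 26.54 MHz = 53.08 MHz.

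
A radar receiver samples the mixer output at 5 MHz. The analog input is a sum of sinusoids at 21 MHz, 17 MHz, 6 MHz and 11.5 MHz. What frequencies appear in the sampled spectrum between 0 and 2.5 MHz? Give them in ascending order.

fs/2 = 2.5 MHz.
21 MHz mod fs = 1 MHz.
1 MHz ≤ fs/2 = 2.5 MHz, appears at 1 MHz.
17 MHz mod fs = 2 MHz.
2 MHz ≤ fs/2 = 2.5 MHz, appears at 2 MHz.
6 MHz mod fs = 1 MHz.
1 MHz ≤ fs/2 = 2.5 MHz, appears at 1 MHz.
11.5 MHz mod fs = 1.5 MHz.
1.5 MHz ≤ fs/2 = 2.5 MHz, appears at 1.5 MHz.
Distinct values: {1 MHz, 1.5 MHz, 2 MHz}.

1 MHz, 1.5 MHz, 2 MHz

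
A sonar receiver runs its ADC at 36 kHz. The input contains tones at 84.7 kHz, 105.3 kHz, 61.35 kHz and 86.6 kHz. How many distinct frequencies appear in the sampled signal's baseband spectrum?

fs/2 = 18 kHz.
84.7 kHz mod fs = 12.7 kHz.
12.7 kHz ≤ fs/2 = 18 kHz, appears at 12.7 kHz.
105.3 kHz mod fs = 33.3 kHz.
33.3 kHz > fs/2 = 18 kHz, folds to fs − 33.3 kHz = 2.7 kHz.
61.35 kHz mod fs = 25.35 kHz.
25.35 kHz > fs/2 = 18 kHz, folds to fs − 25.35 kHz = 10.65 kHz.
86.6 kHz mod fs = 14.6 kHz.
14.6 kHz ≤ fs/2 = 18 kHz, appears at 14.6 kHz.
Distinct values: {2.7 kHz, 10.65 kHz, 12.7 kHz, 14.6 kHz} → 4.

4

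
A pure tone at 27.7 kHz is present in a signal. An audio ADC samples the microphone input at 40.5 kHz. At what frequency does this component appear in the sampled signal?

12.8 kHz

27.7 kHz > fs/2 = 20.25 kHz, folds to fs − 27.7 kHz = 12.8 kHz.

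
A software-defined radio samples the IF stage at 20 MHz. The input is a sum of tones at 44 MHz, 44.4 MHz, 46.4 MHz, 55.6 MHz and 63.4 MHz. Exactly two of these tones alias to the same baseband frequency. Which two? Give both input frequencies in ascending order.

44.4 MHz, 55.6 MHz

fs/2 = 10 MHz.
44 MHz mod fs = 4 MHz.
4 MHz ≤ fs/2 = 10 MHz, appears at 4 MHz.
44.4 MHz mod fs = 4.4 MHz.
4.4 MHz ≤ fs/2 = 10 MHz, appears at 4.4 MHz.
46.4 MHz mod fs = 6.4 MHz.
6.4 MHz ≤ fs/2 = 10 MHz, appears at 6.4 MHz.
55.6 MHz mod fs = 15.6 MHz.
15.6 MHz > fs/2 = 10 MHz, folds to fs − 15.6 MHz = 4.4 MHz.
63.4 MHz mod fs = 3.4 MHz.
3.4 MHz ≤ fs/2 = 10 MHz, appears at 3.4 MHz.
44.4 MHz and 55.6 MHz both map to 4.4 MHz.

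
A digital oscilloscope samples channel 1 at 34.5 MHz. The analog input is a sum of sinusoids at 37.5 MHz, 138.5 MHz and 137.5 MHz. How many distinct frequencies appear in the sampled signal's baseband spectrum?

fs/2 = 17.25 MHz.
37.5 MHz mod fs = 3 MHz.
3 MHz ≤ fs/2 = 17.25 MHz, appears at 3 MHz.
138.5 MHz mod fs = 0.5 MHz.
0.5 MHz ≤ fs/2 = 17.25 MHz, appears at 0.5 MHz.
137.5 MHz mod fs = 34 MHz.
34 MHz > fs/2 = 17.25 MHz, folds to fs − 34 MHz = 0.5 MHz.
Distinct values: {0.5 MHz, 3 MHz} → 2.

2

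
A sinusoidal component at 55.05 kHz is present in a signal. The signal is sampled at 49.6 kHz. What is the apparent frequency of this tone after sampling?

5.45 kHz

55.05 kHz mod fs = 5.45 kHz.
5.45 kHz ≤ fs/2 = 24.8 kHz, appears at 5.45 kHz.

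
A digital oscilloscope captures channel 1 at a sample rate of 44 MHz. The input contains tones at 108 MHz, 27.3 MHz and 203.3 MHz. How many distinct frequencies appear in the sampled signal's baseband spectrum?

2

fs/2 = 22 MHz.
108 MHz mod fs = 20 MHz.
20 MHz ≤ fs/2 = 22 MHz, appears at 20 MHz.
27.3 MHz > fs/2 = 22 MHz, folds to fs − 27.3 MHz = 16.7 MHz.
203.3 MHz mod fs = 27.3 MHz.
27.3 MHz > fs/2 = 22 MHz, folds to fs − 27.3 MHz = 16.7 MHz.
Distinct values: {16.7 MHz, 20 MHz} → 2.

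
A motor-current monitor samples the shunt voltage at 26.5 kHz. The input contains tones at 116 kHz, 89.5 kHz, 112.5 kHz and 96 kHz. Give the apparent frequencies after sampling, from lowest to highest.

fs/2 = 13.25 kHz.
116 kHz mod fs = 10 kHz.
10 kHz ≤ fs/2 = 13.25 kHz, appears at 10 kHz.
89.5 kHz mod fs = 10 kHz.
10 kHz ≤ fs/2 = 13.25 kHz, appears at 10 kHz.
112.5 kHz mod fs = 6.5 kHz.
6.5 kHz ≤ fs/2 = 13.25 kHz, appears at 6.5 kHz.
96 kHz mod fs = 16.5 kHz.
16.5 kHz > fs/2 = 13.25 kHz, folds to fs − 16.5 kHz = 10 kHz.
Distinct values: {6.5 kHz, 10 kHz}.

6.5 kHz, 10 kHz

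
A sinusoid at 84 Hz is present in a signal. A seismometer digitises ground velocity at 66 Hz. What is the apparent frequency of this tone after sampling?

84 Hz mod fs = 18 Hz.
18 Hz ≤ fs/2 = 33 Hz, appears at 18 Hz.

18 Hz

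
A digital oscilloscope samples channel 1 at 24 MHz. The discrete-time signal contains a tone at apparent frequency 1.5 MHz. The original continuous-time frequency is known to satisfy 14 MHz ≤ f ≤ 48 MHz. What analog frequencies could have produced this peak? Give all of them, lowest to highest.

Frequencies that alias to 1.5 MHz are k·fs ± 1.5 MHz for integer k ≥ 0.
k=0: 1.5 MHz.
k=1: 22.5 MHz, 25.5 MHz.
k=2: 46.5 MHz, 49.5 MHz.
k=3: 70.5 MHz, 73.5 MHz.
Within [14 MHz, 48 MHz]: 22.5 MHz, 25.5 MHz, 46.5 MHz.

22.5 MHz, 25.5 MHz, 46.5 MHz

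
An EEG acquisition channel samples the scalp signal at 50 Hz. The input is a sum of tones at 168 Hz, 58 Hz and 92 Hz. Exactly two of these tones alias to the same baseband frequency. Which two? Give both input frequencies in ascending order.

58 Hz, 92 Hz

fs/2 = 25 Hz.
168 Hz mod fs = 18 Hz.
18 Hz ≤ fs/2 = 25 Hz, appears at 18 Hz.
58 Hz mod fs = 8 Hz.
8 Hz ≤ fs/2 = 25 Hz, appears at 8 Hz.
92 Hz mod fs = 42 Hz.
42 Hz > fs/2 = 25 Hz, folds to fs − 42 Hz = 8 Hz.
58 Hz and 92 Hz both map to 8 Hz.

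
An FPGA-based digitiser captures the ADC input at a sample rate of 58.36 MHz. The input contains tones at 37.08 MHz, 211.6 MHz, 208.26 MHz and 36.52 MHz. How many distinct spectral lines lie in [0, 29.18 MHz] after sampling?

3

fs/2 = 29.18 MHz.
37.08 MHz > fs/2 = 29.18 MHz, folds to fs − 37.08 MHz = 21.28 MHz.
211.6 MHz mod fs = 36.52 MHz.
36.52 MHz > fs/2 = 29.18 MHz, folds to fs − 36.52 MHz = 21.84 MHz.
208.26 MHz mod fs = 33.18 MHz.
33.18 MHz > fs/2 = 29.18 MHz, folds to fs − 33.18 MHz = 25.18 MHz.
36.52 MHz > fs/2 = 29.18 MHz, folds to fs − 36.52 MHz = 21.84 MHz.
Distinct values: {21.28 MHz, 21.84 MHz, 25.18 MHz} → 3.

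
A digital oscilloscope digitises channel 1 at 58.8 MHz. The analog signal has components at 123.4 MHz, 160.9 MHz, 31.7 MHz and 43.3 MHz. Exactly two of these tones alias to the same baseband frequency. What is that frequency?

fs/2 = 29.4 MHz.
123.4 MHz mod fs = 5.8 MHz.
5.8 MHz ≤ fs/2 = 29.4 MHz, appears at 5.8 MHz.
160.9 MHz mod fs = 43.3 MHz.
43.3 MHz > fs/2 = 29.4 MHz, folds to fs − 43.3 MHz = 15.5 MHz.
31.7 MHz > fs/2 = 29.4 MHz, folds to fs − 31.7 MHz = 27.1 MHz.
43.3 MHz > fs/2 = 29.4 MHz, folds to fs − 43.3 MHz = 15.5 MHz.
43.3 MHz and 160.9 MHz both map to 15.5 MHz.

15.5 MHz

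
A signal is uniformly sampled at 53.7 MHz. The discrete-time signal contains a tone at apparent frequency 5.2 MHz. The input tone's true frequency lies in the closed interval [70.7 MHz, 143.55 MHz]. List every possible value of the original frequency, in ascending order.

102.2 MHz, 112.6 MHz

Frequencies that alias to 5.2 MHz are k·fs ± 5.2 MHz for integer k ≥ 0.
k=0: 5.2 MHz.
k=1: 48.5 MHz, 58.9 MHz.
k=2: 102.2 MHz, 112.6 MHz.
k=3: 155.9 MHz, 166.3 MHz.
Within [70.7 MHz, 143.55 MHz]: 102.2 MHz, 112.6 MHz.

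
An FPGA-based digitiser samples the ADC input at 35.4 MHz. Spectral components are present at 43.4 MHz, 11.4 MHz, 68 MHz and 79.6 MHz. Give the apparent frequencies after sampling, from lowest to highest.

fs/2 = 17.7 MHz.
43.4 MHz mod fs = 8 MHz.
8 MHz ≤ fs/2 = 17.7 MHz, appears at 8 MHz.
11.4 MHz ≤ fs/2 = 17.7 MHz, passes unchanged.
68 MHz mod fs = 32.6 MHz.
32.6 MHz > fs/2 = 17.7 MHz, folds to fs − 32.6 MHz = 2.8 MHz.
79.6 MHz mod fs = 8.8 MHz.
8.8 MHz ≤ fs/2 = 17.7 MHz, appears at 8.8 MHz.
Distinct values: {2.8 MHz, 8 MHz, 8.8 MHz, 11.4 MHz}.

2.8 MHz, 8 MHz, 8.8 MHz, 11.4 MHz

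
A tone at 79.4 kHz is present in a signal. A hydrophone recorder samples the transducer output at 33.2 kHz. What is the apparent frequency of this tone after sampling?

79.4 kHz mod fs = 13 kHz.
13 kHz ≤ fs/2 = 16.6 kHz, appears at 13 kHz.

13 kHz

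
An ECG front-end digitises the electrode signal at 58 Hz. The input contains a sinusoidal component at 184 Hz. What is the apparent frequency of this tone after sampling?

10 Hz

184 Hz mod fs = 10 Hz.
10 Hz ≤ fs/2 = 29 Hz, appears at 10 Hz.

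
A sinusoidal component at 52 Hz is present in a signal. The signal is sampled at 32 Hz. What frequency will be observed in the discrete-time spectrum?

12 Hz

52 Hz mod fs = 20 Hz.
20 Hz > fs/2 = 16 Hz, folds to fs − 20 Hz = 12 Hz.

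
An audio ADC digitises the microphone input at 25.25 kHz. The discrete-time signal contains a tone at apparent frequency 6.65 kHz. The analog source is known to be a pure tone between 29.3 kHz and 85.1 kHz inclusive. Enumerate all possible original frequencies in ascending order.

Frequencies that alias to 6.65 kHz are k·fs ± 6.65 kHz for integer k ≥ 0.
k=0: 6.65 kHz.
k=1: 18.6 kHz, 31.9 kHz.
k=2: 43.85 kHz, 57.15 kHz.
k=3: 69.1 kHz, 82.4 kHz.
k=4: 94.35 kHz, 107.65 kHz.
Within [29.3 kHz, 85.1 kHz]: 31.9 kHz, 43.85 kHz, 57.15 kHz, 69.1 kHz, 82.4 kHz.

31.9 kHz, 43.85 kHz, 57.15 kHz, 69.1 kHz, 82.4 kHz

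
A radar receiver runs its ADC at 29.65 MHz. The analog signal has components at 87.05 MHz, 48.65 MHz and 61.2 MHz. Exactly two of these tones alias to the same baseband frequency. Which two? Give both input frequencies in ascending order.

fs/2 = 14.825 MHz.
87.05 MHz mod fs = 27.75 MHz.
27.75 MHz > fs/2 = 14.825 MHz, folds to fs − 27.75 MHz = 1.9 MHz.
48.65 MHz mod fs = 19 MHz.
19 MHz > fs/2 = 14.825 MHz, folds to fs − 19 MHz = 10.65 MHz.
61.2 MHz mod fs = 1.9 MHz.
1.9 MHz ≤ fs/2 = 14.825 MHz, appears at 1.9 MHz.
61.2 MHz and 87.05 MHz both map to 1.9 MHz.

61.2 MHz, 87.05 MHz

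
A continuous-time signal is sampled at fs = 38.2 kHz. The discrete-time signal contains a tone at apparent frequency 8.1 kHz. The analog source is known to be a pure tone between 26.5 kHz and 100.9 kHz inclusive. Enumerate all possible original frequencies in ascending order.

30.1 kHz, 46.3 kHz, 68.3 kHz, 84.5 kHz

Frequencies that alias to 8.1 kHz are k·fs ± 8.1 kHz for integer k ≥ 0.
k=0: 8.1 kHz.
k=1: 30.1 kHz, 46.3 kHz.
k=2: 68.3 kHz, 84.5 kHz.
k=3: 106.5 kHz, 122.7 kHz.
Within [26.5 kHz, 100.9 kHz]: 30.1 kHz, 46.3 kHz, 68.3 kHz, 84.5 kHz.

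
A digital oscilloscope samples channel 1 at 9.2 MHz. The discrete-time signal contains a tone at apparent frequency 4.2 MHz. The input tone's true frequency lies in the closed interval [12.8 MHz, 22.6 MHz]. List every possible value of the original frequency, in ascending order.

13.4 MHz, 14.2 MHz, 22.6 MHz

Frequencies that alias to 4.2 MHz are k·fs ± 4.2 MHz for integer k ≥ 0.
k=0: 4.2 MHz.
k=1: 5 MHz, 13.4 MHz.
k=2: 14.2 MHz, 22.6 MHz.
k=3: 23.4 MHz, 31.8 MHz.
Within [12.8 MHz, 22.6 MHz]: 13.4 MHz, 14.2 MHz, 22.6 MHz.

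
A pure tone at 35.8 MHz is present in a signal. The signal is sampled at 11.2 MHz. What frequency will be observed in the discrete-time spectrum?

2.2 MHz

35.8 MHz mod fs = 2.2 MHz.
2.2 MHz ≤ fs/2 = 5.6 MHz, appears at 2.2 MHz.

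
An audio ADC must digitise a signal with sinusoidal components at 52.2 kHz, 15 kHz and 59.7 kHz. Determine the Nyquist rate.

Highest-frequency component: 59.7 kHz.
Nyquist rate = 2 × 59.7 kHz = 119.4 kHz.

119.4 kHz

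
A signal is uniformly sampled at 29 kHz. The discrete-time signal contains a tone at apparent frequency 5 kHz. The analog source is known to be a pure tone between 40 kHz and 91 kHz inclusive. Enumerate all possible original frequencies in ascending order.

Frequencies that alias to 5 kHz are k·fs ± 5 kHz for integer k ≥ 0.
k=0: 5 kHz.
k=1: 24 kHz, 34 kHz.
k=2: 53 kHz, 63 kHz.
k=3: 82 kHz, 92 kHz.
k=4: 111 kHz, 121 kHz.
Within [40 kHz, 91 kHz]: 53 kHz, 63 kHz, 82 kHz.

53 kHz, 63 kHz, 82 kHz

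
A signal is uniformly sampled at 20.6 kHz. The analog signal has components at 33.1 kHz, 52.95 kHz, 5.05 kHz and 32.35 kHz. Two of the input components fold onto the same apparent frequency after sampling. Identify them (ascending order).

32.35 kHz, 52.95 kHz

fs/2 = 10.3 kHz.
33.1 kHz mod fs = 12.5 kHz.
12.5 kHz > fs/2 = 10.3 kHz, folds to fs − 12.5 kHz = 8.1 kHz.
52.95 kHz mod fs = 11.75 kHz.
11.75 kHz > fs/2 = 10.3 kHz, folds to fs − 11.75 kHz = 8.85 kHz.
5.05 kHz ≤ fs/2 = 10.3 kHz, passes unchanged.
32.35 kHz mod fs = 11.75 kHz.
11.75 kHz > fs/2 = 10.3 kHz, folds to fs − 11.75 kHz = 8.85 kHz.
32.35 kHz and 52.95 kHz both map to 8.85 kHz.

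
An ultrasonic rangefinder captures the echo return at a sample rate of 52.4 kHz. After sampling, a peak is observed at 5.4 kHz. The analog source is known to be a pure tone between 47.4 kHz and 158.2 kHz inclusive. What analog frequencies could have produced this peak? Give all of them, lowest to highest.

Frequencies that alias to 5.4 kHz are k·fs ± 5.4 kHz for integer k ≥ 0.
k=0: 5.4 kHz.
k=1: 47 kHz, 57.8 kHz.
k=2: 99.4 kHz, 110.2 kHz.
k=3: 151.8 kHz, 162.6 kHz.
k=4: 204.2 kHz, 215 kHz.
Within [47.4 kHz, 158.2 kHz]: 57.8 kHz, 99.4 kHz, 110.2 kHz, 151.8 kHz.

57.8 kHz, 99.4 kHz, 110.2 kHz, 151.8 kHz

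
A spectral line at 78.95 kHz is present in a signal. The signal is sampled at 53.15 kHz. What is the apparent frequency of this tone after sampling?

25.8 kHz

78.95 kHz mod fs = 25.8 kHz.
25.8 kHz ≤ fs/2 = 26.575 kHz, appears at 25.8 kHz.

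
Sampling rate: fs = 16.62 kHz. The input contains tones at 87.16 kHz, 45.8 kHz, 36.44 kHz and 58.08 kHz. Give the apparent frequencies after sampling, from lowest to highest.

fs/2 = 8.31 kHz.
87.16 kHz mod fs = 4.06 kHz.
4.06 kHz ≤ fs/2 = 8.31 kHz, appears at 4.06 kHz.
45.8 kHz mod fs = 12.56 kHz.
12.56 kHz > fs/2 = 8.31 kHz, folds to fs − 12.56 kHz = 4.06 kHz.
36.44 kHz mod fs = 3.2 kHz.
3.2 kHz ≤ fs/2 = 8.31 kHz, appears at 3.2 kHz.
58.08 kHz mod fs = 8.22 kHz.
8.22 kHz ≤ fs/2 = 8.31 kHz, appears at 8.22 kHz.
Distinct values: {3.2 kHz, 4.06 kHz, 8.22 kHz}.

3.2 kHz, 4.06 kHz, 8.22 kHz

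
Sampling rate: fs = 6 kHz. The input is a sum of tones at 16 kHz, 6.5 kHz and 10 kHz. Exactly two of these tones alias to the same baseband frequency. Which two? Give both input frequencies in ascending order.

10 kHz, 16 kHz

fs/2 = 3 kHz.
16 kHz mod fs = 4 kHz.
4 kHz > fs/2 = 3 kHz, folds to fs − 4 kHz = 2 kHz.
6.5 kHz mod fs = 0.5 kHz.
0.5 kHz ≤ fs/2 = 3 kHz, appears at 0.5 kHz.
10 kHz mod fs = 4 kHz.
4 kHz > fs/2 = 3 kHz, folds to fs − 4 kHz = 2 kHz.
10 kHz and 16 kHz both map to 2 kHz.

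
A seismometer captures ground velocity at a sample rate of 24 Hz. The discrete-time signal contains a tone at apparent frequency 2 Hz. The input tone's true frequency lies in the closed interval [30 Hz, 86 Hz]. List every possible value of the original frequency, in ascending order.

46 Hz, 50 Hz, 70 Hz, 74 Hz

Frequencies that alias to 2 Hz are k·fs ± 2 Hz for integer k ≥ 0.
k=0: 2 Hz.
k=1: 22 Hz, 26 Hz.
k=2: 46 Hz, 50 Hz.
k=3: 70 Hz, 74 Hz.
k=4: 94 Hz, 98 Hz.
Within [30 Hz, 86 Hz]: 46 Hz, 50 Hz, 70 Hz, 74 Hz.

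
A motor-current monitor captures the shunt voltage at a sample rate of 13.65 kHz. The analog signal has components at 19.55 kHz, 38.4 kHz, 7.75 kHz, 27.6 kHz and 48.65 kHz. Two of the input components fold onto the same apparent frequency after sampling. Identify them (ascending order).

fs/2 = 6.825 kHz.
19.55 kHz mod fs = 5.9 kHz.
5.9 kHz ≤ fs/2 = 6.825 kHz, appears at 5.9 kHz.
38.4 kHz mod fs = 11.1 kHz.
11.1 kHz > fs/2 = 6.825 kHz, folds to fs − 11.1 kHz = 2.55 kHz.
7.75 kHz > fs/2 = 6.825 kHz, folds to fs − 7.75 kHz = 5.9 kHz.
27.6 kHz mod fs = 0.3 kHz.
0.3 kHz ≤ fs/2 = 6.825 kHz, appears at 0.3 kHz.
48.65 kHz mod fs = 7.7 kHz.
7.7 kHz > fs/2 = 6.825 kHz, folds to fs − 7.7 kHz = 5.95 kHz.
7.75 kHz and 19.55 kHz both map to 5.9 kHz.

7.75 kHz, 19.55 kHz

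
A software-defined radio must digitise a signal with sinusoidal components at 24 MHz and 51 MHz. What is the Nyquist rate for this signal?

Highest-frequency component: 51 MHz.
Nyquist rate = 2 × 51 MHz = 102 MHz.

102 MHz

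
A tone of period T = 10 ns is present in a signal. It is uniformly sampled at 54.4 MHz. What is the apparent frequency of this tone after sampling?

T = 10 ns → f = 1/T = 100 MHz.
100 MHz mod fs = 45.6 MHz.
45.6 MHz > fs/2 = 27.2 MHz, folds to fs − 45.6 MHz = 8.8 MHz.

8.8 MHz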